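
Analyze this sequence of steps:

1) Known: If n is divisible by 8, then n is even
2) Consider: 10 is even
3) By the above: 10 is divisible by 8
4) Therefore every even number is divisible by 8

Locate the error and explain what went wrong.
Step 3: By the above: 10 is divisible by 8

Step 3 commits the fallacy of affirming the consequent. The known fact 'divisible by 8 → even' does NOT imply 'even → divisible by 8'. That would be the converse, which is false. For example, 10 is even but 10 ÷ 8 = 1.25, which is not an integer.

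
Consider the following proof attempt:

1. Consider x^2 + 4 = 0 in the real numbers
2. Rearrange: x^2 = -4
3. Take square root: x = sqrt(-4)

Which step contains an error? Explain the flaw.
Step 3: Take square root: x = sqrt(-4)

Step 3 takes the square root of -4, which is negative. In the real number system, the square root of a negative number is undefined. The equation x^2 + 4 = 0 has no real solutions. Square roots of negative numbers only exist in the complex numbers.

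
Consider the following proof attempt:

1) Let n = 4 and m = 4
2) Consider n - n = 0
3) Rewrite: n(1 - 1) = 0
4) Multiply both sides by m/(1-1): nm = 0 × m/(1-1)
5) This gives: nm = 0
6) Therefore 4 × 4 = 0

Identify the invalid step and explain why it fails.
Step 4: Multiply both sides by m/(1-1): nm = 0 × m/(1-1)

Step 4 multiplies both sides by m/(1-1). However, 1-1 = 0, so this is multiplication by m/0, which is undefined. We cannot multiply by an undefined expression.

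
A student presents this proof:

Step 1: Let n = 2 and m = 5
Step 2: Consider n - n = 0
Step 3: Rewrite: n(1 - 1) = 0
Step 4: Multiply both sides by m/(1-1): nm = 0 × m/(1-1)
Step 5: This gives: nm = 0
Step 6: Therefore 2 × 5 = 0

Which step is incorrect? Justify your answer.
Step 4: Multiply both sides by m/(1-1): nm = 0 × m/(1-1)

Step 4 multiplies both sides by m/(1-1). However, 1-1 = 0, so this is multiplication by m/0, which is undefined. We cannot multiply by an undefined expression.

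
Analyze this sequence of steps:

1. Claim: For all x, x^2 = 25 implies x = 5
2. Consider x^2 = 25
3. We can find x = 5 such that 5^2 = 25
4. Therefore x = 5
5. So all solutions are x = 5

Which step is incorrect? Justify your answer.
Step 4: Therefore x = 5

Step 4 incorrectly concludes that x = 5 is the only solution. The proof shows that x = 5 is A solution (existence), but does not show it is the ONLY solution (uniqueness). In fact, x = -5 is also a solution since (-5)^2 = 25. Finding one solution doesn't prove there are no others.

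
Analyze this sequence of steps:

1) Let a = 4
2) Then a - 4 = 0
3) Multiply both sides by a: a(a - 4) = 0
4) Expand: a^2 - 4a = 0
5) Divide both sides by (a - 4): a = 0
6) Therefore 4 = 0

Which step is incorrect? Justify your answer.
Step 5: Divide both sides by (a - 4): a = 0

Step 5 divides both sides by (a - 4). However, since a = 4, we have (a - 4) = 0. Division by zero is undefined, making this step invalid.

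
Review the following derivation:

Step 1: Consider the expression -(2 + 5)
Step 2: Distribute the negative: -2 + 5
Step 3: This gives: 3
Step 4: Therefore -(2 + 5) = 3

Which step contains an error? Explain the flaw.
Step 2: Distribute the negative: -2 + 5

Step 2 incorrectly distributes the negative sign. The correct distribution is -(2 + 5) = -2 - 5 = -7. The negative must be applied to both terms, not just the first. The error treats -(2 + 5) as -2 + 5, which equals 3 instead of -7.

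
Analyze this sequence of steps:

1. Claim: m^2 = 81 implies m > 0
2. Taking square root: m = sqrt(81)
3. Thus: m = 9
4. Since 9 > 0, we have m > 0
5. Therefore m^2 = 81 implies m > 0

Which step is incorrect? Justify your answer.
Step 2: Taking square root: m = sqrt(81)

Step 2 takes the square root and assumes the positive root only. The equation m^2 = 81 actually has two solutions: m = 9 and m = -9. The proof silently assumes m > 0 without justification, then uses this assumption to conclude m > 0, which is circular. The counterexample m = -9 shows the claim is false.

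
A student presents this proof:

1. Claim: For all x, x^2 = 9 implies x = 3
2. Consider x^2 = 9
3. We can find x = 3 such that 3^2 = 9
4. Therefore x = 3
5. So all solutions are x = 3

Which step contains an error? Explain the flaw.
Step 4: Therefore x = 3

Step 4 incorrectly concludes that x = 3 is the only solution. The proof shows that x = 3 is A solution (existence), but does not show it is the ONLY solution (uniqueness). In fact, x = -3 is also a solution since (-3)^2 = 9. Finding one solution doesn't prove there are no others.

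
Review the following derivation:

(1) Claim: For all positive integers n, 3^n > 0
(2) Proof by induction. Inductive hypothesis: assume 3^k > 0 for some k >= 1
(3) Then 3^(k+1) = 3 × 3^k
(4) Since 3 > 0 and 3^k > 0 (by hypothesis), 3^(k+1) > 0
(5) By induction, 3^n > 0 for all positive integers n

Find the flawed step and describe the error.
Step 5: By induction, 3^n > 0 for all positive integers n

Step 5 concludes the proof by induction, but no base case was ever established. A valid induction proof requires: (1) a base case proving 3^1 > 0, and (2) an inductive step showing IF 3^k > 0 THEN 3^(k+1) > 0. Steps 2-4 correctly establish the inductive step, but without the base case the conclusion in step 5 does not follow.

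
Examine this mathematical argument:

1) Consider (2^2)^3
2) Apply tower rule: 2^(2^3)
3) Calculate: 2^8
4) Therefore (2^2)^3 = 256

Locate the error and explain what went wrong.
Step 2: Apply tower rule: 2^(2^3)

Step 2 incorrectly states that (a^b)^c = a^(b^c). The correct rule is (a^b)^c = a^(b×c). The actual value is (2^2)^3 = 2^6 = 64, not 2^8 = 256.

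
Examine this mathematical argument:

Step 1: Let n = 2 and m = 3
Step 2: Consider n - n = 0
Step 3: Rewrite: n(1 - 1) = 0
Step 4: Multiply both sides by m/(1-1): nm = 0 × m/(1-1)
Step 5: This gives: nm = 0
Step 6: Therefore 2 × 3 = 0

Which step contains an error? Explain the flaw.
Step 4: Multiply both sides by m/(1-1): nm = 0 × m/(1-1)

Step 4 multiplies both sides by m/(1-1). However, 1-1 = 0, so this is multiplication by m/0, which is undefined. We cannot multiply by an undefined expression.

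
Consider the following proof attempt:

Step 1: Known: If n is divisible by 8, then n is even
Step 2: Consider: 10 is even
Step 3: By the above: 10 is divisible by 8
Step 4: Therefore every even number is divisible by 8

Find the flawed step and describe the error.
Step 3: By the above: 10 is divisible by 8

Step 3 commits the fallacy of affirming the consequent. The known fact 'divisible by 8 → even' does NOT imply 'even → divisible by 8'. That would be the converse, which is false. For example, 10 is even but 10 ÷ 8 = 1.25, which is not an integer.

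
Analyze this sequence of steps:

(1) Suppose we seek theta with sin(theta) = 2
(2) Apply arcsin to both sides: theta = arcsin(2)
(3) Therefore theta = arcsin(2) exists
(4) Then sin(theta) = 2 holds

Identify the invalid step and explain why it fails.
Step 2: Apply arcsin to both sides: theta = arcsin(2)

Step 2 applies arcsin to 2. However, arcsin(x) is only defined for x in [-1, 1] because sin(theta) can only produce values in that range. Since |2| > 1, arcsin(2) is undefined. There is no angle whose sine equals 2.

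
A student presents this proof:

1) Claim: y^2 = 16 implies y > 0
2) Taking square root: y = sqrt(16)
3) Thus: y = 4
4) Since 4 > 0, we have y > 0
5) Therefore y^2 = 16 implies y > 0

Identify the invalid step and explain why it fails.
Step 2: Taking square root: y = sqrt(16)

Step 2 takes the square root and assumes the positive root only. The equation y^2 = 16 actually has two solutions: y = 4 and y = -4. The proof silently assumes y > 0 without justification, then uses this assumption to conclude y > 0, which is circular. The counterexample y = -4 shows the claim is false.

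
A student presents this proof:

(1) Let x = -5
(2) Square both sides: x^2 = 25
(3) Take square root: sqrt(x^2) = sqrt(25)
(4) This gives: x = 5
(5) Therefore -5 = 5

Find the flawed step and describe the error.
Step 4: This gives: x = 5

Step 4 incorrectly states that sqrt(x^2) = x. The correct identity is sqrt(x^2) = |x|. Since x = -5 < 0, we have sqrt(x^2) = |-5| = 5, not x = -5.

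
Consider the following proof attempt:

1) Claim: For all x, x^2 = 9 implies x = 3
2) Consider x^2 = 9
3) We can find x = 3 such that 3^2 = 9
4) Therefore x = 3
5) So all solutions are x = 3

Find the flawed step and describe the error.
Step 4: Therefore x = 3

Step 4 incorrectly concludes that x = 3 is the only solution. The proof shows that x = 3 is A solution (existence), but does not show it is the ONLY solution (uniqueness). In fact, x = -3 is also a solution since (-3)^2 = 9. Finding one solution doesn't prove there are no others.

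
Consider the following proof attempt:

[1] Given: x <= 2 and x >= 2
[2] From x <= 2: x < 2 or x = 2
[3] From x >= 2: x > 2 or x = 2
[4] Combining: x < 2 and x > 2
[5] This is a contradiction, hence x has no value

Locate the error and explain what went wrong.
Step 4: Combining: x < 2 and x > 2

Step 4 incorrectly combines the conditions. From x <= 2 and x >= 2, the intersection is x = 2. The error treats the 'or' cases as 'and' requirements. The correct conclusion is that x = 2 is the unique solution, not that no solution exists.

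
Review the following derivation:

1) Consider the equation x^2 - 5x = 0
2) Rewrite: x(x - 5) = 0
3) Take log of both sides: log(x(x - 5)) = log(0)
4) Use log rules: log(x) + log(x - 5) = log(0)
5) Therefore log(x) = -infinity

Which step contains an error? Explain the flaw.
Step 3: Take log of both sides: log(x(x - 5)) = log(0)

Step 3 takes the logarithm of both sides, resulting in log(0) on the right side. The logarithm is only defined for positive numbers; log(0) is undefined (approaches negative infinity). This operation is invalid.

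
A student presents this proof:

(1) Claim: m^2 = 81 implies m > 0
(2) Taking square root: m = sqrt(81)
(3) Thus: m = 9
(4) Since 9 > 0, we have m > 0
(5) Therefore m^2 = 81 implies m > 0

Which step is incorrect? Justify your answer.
Step 2: Taking square root: m = sqrt(81)

Step 2 takes the square root and assumes the positive root only. The equation m^2 = 81 actually has two solutions: m = 9 and m = -9. The proof silently assumes m > 0 without justification, then uses this assumption to conclude m > 0, which is circular. The counterexample m = -9 shows the claim is false.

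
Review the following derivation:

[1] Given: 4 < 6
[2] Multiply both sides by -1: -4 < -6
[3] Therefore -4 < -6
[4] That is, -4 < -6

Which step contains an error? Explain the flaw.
Step 2: Multiply both sides by -1: -4 < -6

Step 2 multiplies both sides by -1 but fails to reverse the inequality sign. When multiplying (or dividing) an inequality by a negative number, the direction must be reversed. Since 4 < 6, we should get -4 > -6, i.e., -4 > -6.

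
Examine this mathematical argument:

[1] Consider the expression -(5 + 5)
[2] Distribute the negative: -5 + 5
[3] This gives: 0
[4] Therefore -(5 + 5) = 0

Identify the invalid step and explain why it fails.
Step 2: Distribute the negative: -5 + 5

Step 2 incorrectly distributes the negative sign. The correct distribution is -(5 + 5) = -5 - 5 = -10. The negative must be applied to both terms, not just the first. The error treats -(5 + 5) as -5 + 5, which equals 0 instead of -10.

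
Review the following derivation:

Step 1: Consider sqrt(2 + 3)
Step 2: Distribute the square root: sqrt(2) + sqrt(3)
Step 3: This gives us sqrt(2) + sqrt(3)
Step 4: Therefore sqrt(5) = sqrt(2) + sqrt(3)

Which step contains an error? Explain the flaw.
Step 2: Distribute the square root: sqrt(2) + sqrt(3)

Step 2 incorrectly 'distributes' the square root over addition. The square root function does not distribute: sqrt(a + b) ≠ sqrt(a) + sqrt(b). In fact, sqrt(2 + 3) = sqrt(5) ≈ 2.2361, while sqrt(2) + sqrt(3) ≈ 3.1463.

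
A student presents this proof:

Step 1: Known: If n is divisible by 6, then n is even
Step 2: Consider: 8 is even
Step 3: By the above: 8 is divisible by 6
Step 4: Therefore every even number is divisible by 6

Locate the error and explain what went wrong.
Step 3: By the above: 8 is divisible by 6

Step 3 commits the fallacy of affirming the consequent. The known fact 'divisible by 6 → even' does NOT imply 'even → divisible by 6'. That would be the converse, which is false. For example, 8 is even but 8 ÷ 6 = 1.33, which is not an integer.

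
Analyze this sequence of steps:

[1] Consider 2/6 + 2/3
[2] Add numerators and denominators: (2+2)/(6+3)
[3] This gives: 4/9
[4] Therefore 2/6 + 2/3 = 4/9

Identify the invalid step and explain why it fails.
Step 2: Add numerators and denominators: (2+2)/(6+3)

Step 2 incorrectly adds fractions by separately adding numerators and denominators. This is wrong. The correct method requires a common denominator: 2/6 + 2/3 = (2×3 + 2×6)/(6×3) = 18/18 = 1. The method used gives 4/9, which is different.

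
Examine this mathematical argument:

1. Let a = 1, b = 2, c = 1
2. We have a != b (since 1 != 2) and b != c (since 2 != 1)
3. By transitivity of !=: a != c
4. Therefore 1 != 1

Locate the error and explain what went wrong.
Step 3: By transitivity of !=: a != c

Step 3 incorrectly applies transitivity to the '!=' relation. Transitivity states: if a R b and b R c, then a R c. However, '!=' is not transitive. Counterexample: 1 != 2 and 2 != 1, but 1 = 1 (both equal 1). Transitivity holds for relations like <, <=, =, but not for !=.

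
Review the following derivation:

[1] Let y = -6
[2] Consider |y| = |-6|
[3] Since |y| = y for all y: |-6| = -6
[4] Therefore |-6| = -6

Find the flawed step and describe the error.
Step 3: Since |y| = y for all y: |-6| = -6

Step 3 incorrectly states that |y| = y for all y. The correct definition is |y| = y when y >= 0, and |y| = -y when y < 0. Since -6 < 0, we have |-6| = -(-6) = 6, not -6.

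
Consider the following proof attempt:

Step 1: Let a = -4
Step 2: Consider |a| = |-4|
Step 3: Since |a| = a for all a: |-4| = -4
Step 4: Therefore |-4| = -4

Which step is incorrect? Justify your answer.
Step 3: Since |a| = a for all a: |-4| = -4

Step 3 incorrectly states that |a| = a for all a. The correct definition is |a| = a when a >= 0, and |a| = -a when a < 0. Since -4 < 0, we have |-4| = -(-4) = 4, not -4.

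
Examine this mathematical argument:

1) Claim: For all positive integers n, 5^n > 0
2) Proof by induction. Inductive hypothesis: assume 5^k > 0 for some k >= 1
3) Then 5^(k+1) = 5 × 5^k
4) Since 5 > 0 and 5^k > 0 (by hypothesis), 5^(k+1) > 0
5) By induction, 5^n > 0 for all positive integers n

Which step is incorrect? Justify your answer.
Step 5: By induction, 5^n > 0 for all positive integers n

Step 5 concludes the proof by induction, but no base case was ever established. A valid induction proof requires: (1) a base case proving 5^1 > 0, and (2) an inductive step showing IF 5^k > 0 THEN 5^(k+1) > 0. Steps 2-4 correctly establish the inductive step, but without the base case the conclusion in step 5 does not follow.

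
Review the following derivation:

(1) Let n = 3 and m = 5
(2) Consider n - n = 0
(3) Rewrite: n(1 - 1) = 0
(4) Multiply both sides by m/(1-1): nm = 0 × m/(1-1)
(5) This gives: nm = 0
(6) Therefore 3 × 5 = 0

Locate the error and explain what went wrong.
Step 4: Multiply both sides by m/(1-1): nm = 0 × m/(1-1)

Step 4 multiplies both sides by m/(1-1). However, 1-1 = 0, so this is multiplication by m/0, which is undefined. We cannot multiply by an undefined expression.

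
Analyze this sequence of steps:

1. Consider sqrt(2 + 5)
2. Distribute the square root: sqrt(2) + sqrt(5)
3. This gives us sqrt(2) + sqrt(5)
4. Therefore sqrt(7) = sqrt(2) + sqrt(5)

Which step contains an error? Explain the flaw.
Step 2: Distribute the square root: sqrt(2) + sqrt(5)

Step 2 incorrectly 'distributes' the square root over addition. The square root function does not distribute: sqrt(a + b) ≠ sqrt(a) + sqrt(b). In fact, sqrt(2 + 5) = sqrt(7) ≈ 2.6458, while sqrt(2) + sqrt(5) ≈ 3.6503.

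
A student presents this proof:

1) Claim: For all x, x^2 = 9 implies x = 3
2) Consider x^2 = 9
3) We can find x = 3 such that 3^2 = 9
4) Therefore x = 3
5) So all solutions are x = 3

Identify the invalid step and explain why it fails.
Step 4: Therefore x = 3

Step 4 incorrectly concludes that x = 3 is the only solution. The proof shows that x = 3 is A solution (existence), but does not show it is the ONLY solution (uniqueness). In fact, x = -3 is also a solution since (-3)^2 = 9. Finding one solution doesn't prove there are no others.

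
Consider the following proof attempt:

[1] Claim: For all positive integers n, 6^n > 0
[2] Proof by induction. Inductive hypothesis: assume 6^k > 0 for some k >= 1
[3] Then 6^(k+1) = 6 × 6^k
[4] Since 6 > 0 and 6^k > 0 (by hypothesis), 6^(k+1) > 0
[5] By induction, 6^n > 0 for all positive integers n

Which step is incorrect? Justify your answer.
Step 5: By induction, 6^n > 0 for all positive integers n

Step 5 concludes the proof by induction, but no base case was ever established. A valid induction proof requires: (1) a base case proving 6^1 > 0, and (2) an inductive step showing IF 6^k > 0 THEN 6^(k+1) > 0. Steps 2-4 correctly establish the inductive step, but without the base case the conclusion in step 5 does not follow.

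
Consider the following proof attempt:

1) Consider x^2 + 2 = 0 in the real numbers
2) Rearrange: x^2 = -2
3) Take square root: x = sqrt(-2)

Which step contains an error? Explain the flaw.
Step 3: Take square root: x = sqrt(-2)

Step 3 takes the square root of -2, which is negative. In the real number system, the square root of a negative number is undefined. The equation x^2 + 2 = 0 has no real solutions. Square roots of negative numbers only exist in the complex numbers.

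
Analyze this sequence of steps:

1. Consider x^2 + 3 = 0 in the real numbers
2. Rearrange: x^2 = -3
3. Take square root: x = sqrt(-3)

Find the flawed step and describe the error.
Step 3: Take square root: x = sqrt(-3)

Step 3 takes the square root of -3, which is negative. In the real number system, the square root of a negative number is undefined. The equation x^2 + 3 = 0 has no real solutions. Square roots of negative numbers only exist in the complex numbers.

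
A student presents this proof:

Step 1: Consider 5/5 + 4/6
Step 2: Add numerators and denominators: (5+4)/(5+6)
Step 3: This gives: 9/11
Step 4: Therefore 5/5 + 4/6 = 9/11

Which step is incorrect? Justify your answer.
Step 2: Add numerators and denominators: (5+4)/(5+6)

Step 2 incorrectly adds fractions by separately adding numerators and denominators. This is wrong. The correct method requires a common denominator: 5/5 + 4/6 = (5×6 + 4×5)/(5×6) = 50/30 = 5/3. The method used gives 9/11, which is different.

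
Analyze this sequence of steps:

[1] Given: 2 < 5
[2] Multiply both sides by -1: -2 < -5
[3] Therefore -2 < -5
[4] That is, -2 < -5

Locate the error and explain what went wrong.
Step 2: Multiply both sides by -1: -2 < -5

Step 2 multiplies both sides by -1 but fails to reverse the inequality sign. When multiplying (or dividing) an inequality by a negative number, the direction must be reversed. Since 2 < 5, we should get -2 > -5, i.e., -2 > -5.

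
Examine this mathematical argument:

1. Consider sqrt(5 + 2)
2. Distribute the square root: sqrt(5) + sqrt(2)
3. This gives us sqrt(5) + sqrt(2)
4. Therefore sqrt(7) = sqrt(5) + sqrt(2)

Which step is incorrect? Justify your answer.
Step 2: Distribute the square root: sqrt(5) + sqrt(2)

Step 2 incorrectly 'distributes' the square root over addition. The square root function does not distribute: sqrt(a + b) ≠ sqrt(a) + sqrt(b). In fact, sqrt(5 + 2) = sqrt(7) ≈ 2.6458, while sqrt(5) + sqrt(2) ≈ 3.6503.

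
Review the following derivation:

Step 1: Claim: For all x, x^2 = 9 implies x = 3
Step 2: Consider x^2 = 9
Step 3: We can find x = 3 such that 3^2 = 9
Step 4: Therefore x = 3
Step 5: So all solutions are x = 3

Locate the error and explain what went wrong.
Step 4: Therefore x = 3

Step 4 incorrectly concludes that x = 3 is the only solution. The proof shows that x = 3 is A solution (existence), but does not show it is the ONLY solution (uniqueness). In fact, x = -3 is also a solution since (-3)^2 = 9. Finding one solution doesn't prove there are no others.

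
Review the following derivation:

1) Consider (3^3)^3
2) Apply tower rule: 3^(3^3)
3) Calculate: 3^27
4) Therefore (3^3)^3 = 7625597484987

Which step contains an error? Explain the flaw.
Step 2: Apply tower rule: 3^(3^3)

Step 2 incorrectly states that (a^b)^c = a^(b^c). The correct rule is (a^b)^c = a^(b×c). The actual value is (3^3)^3 = 3^9 = 19683, not 3^27 = 7625597484987.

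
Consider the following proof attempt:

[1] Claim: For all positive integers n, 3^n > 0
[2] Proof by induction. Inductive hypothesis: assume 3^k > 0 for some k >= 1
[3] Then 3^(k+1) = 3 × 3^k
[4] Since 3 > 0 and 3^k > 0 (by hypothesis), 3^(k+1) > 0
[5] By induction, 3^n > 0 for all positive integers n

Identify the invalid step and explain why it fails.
Step 5: By induction, 3^n > 0 for all positive integers n

Step 5 concludes the proof by induction, but no base case was ever established. A valid induction proof requires: (1) a base case proving 3^1 > 0, and (2) an inductive step showing IF 3^k > 0 THEN 3^(k+1) > 0. Steps 2-4 correctly establish the inductive step, but without the base case the conclusion in step 5 does not follow.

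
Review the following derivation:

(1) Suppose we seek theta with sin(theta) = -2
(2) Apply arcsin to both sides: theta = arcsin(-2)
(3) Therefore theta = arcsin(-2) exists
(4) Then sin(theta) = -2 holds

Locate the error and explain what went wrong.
Step 2: Apply arcsin to both sides: theta = arcsin(-2)

Step 2 applies arcsin to -2. However, arcsin(x) is only defined for x in [-1, 1] because sin(theta) can only produce values in that range. Since |-2| > 1, arcsin(-2) is undefined. There is no angle whose sine equals -2.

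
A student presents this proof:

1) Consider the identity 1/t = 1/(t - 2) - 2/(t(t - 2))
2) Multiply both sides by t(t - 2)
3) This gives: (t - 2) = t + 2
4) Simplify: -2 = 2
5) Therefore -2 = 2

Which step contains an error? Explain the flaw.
Step 3: This gives: (t - 2) = t + 2

Step 3 makes a sign error when clearing denominators. Multiplying -2/(t(t - 2)) by t(t - 2) gives -2, not +2. The correct result is (t - 2) = t - 2, which is trivially true, not (t - 2) = t + 2. (Step 1 is a valid identity: 1/(t - 2) - 2/(t(t - 2)) = (t - 2)/(t(t - 2)) = 1/t.)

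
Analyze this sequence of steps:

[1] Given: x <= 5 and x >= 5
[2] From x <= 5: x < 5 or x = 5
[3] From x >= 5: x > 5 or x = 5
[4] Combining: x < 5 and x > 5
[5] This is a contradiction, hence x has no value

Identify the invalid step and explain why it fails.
Step 4: Combining: x < 5 and x > 5

Step 4 incorrectly combines the conditions. From x <= 5 and x >= 5, the intersection is x = 5. The error treats the 'or' cases as 'and' requirements. The correct conclusion is that x = 5 is the unique solution, not that no solution exists.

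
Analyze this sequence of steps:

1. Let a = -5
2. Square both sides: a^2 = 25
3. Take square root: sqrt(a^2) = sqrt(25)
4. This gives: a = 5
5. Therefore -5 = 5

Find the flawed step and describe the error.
Step 4: This gives: a = 5

Step 4 incorrectly states that sqrt(a^2) = a. The correct identity is sqrt(a^2) = |a|. Since a = -5 < 0, we have sqrt(a^2) = |-5| = 5, not a = -5.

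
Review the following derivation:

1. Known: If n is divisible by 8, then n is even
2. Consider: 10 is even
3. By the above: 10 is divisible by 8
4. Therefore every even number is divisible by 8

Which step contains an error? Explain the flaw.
Step 3: By the above: 10 is divisible by 8

Step 3 commits the fallacy of affirming the consequent. The known fact 'divisible by 8 → even' does NOT imply 'even → divisible by 8'. That would be the converse, which is false. For example, 10 is even but 10 ÷ 8 = 1.25, which is not an integer.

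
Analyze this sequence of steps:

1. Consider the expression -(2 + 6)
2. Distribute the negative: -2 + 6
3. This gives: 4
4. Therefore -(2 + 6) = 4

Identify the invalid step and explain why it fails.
Step 2: Distribute the negative: -2 + 6

Step 2 incorrectly distributes the negative sign. The correct distribution is -(2 + 6) = -2 - 6 = -8. The negative must be applied to both terms, not just the first. The error treats -(2 + 6) as -2 + 6, which equals 4 instead of -8.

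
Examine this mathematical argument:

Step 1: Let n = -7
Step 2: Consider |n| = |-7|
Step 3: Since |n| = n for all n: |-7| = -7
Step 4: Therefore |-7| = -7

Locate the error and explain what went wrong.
Step 3: Since |n| = n for all n: |-7| = -7

Step 3 incorrectly states that |n| = n for all n. The correct definition is |n| = n when n >= 0, and |n| = -n when n < 0. Since -7 < 0, we have |-7| = -(-7) = 7, not -7.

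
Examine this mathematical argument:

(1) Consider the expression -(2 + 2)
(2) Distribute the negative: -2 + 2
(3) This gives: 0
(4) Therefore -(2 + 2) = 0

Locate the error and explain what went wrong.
Step 2: Distribute the negative: -2 + 2

Step 2 incorrectly distributes the negative sign. The correct distribution is -(2 + 2) = -2 - 2 = -4. The negative must be applied to both terms, not just the first. The error treats -(2 + 2) as -2 + 2, which equals 0 instead of -4.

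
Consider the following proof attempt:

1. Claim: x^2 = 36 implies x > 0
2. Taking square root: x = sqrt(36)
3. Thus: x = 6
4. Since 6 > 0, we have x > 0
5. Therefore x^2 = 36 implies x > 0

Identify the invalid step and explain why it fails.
Step 2: Taking square root: x = sqrt(36)

Step 2 takes the square root and assumes the positive root only. The equation x^2 = 36 actually has two solutions: x = 6 and x = -6. The proof silently assumes x > 0 without justification, then uses this assumption to conclude x > 0, which is circular. The counterexample x = -6 shows the claim is false.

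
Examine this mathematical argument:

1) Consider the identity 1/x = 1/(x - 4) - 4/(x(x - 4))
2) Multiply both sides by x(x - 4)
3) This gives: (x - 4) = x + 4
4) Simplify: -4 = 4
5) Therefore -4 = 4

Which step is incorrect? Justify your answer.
Step 3: This gives: (x - 4) = x + 4

Step 3 makes a sign error when clearing denominators. Multiplying -4/(x(x - 4)) by x(x - 4) gives -4, not +4. The correct result is (x - 4) = x - 4, which is trivially true, not (x - 4) = x + 4. (Step 1 is a valid identity: 1/(x - 4) - 4/(x(x - 4)) = (x - 4)/(x(x - 4)) = 1/x.)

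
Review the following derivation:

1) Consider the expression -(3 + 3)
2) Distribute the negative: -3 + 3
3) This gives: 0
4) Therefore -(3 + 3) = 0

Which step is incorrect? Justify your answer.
Step 2: Distribute the negative: -3 + 3

Step 2 incorrectly distributes the negative sign. The correct distribution is -(3 + 3) = -3 - 3 = -6. The negative must be applied to both terms, not just the first. The error treats -(3 + 3) as -3 + 3, which equals 0 instead of -6.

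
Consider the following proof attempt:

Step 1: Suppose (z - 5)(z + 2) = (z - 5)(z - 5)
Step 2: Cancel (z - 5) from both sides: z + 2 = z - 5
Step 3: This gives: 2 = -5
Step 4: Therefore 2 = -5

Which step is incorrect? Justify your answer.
Step 2: Cancel (z - 5) from both sides: z + 2 = z - 5

Step 2 cancels (z - 5) from both sides. This is only valid if (z - 5) ≠ 0, i.e., z ≠ 5. When z = 5, both sides equal zero regardless of the other factors. The correct approach requires considering z = 5 as a separate case.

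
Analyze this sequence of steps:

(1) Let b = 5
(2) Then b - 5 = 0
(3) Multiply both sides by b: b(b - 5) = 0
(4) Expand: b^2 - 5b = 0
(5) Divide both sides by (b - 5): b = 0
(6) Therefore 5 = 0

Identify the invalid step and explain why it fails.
Step 5: Divide both sides by (b - 5): b = 0

Step 5 divides both sides by (b - 5). However, since b = 5, we have (b - 5) = 0. Division by zero is undefined, making this step invalid.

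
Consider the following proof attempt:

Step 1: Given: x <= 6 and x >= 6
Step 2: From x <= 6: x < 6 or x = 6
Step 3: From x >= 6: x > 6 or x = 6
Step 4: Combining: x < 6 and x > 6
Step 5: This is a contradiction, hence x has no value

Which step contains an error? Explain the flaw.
Step 4: Combining: x < 6 and x > 6

Step 4 incorrectly combines the conditions. From x <= 6 and x >= 6, the intersection is x = 6. The error treats the 'or' cases as 'and' requirements. The correct conclusion is that x = 6 is the unique solution, not that no solution exists.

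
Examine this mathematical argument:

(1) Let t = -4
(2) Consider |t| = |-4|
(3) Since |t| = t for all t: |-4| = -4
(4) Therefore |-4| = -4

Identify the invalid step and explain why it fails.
Step 3: Since |t| = t for all t: |-4| = -4

Step 3 incorrectly states that |t| = t for all t. The correct definition is |t| = t when t >= 0, and |t| = -t when t < 0. Since -4 < 0, we have |-4| = -(-4) = 4, not -4.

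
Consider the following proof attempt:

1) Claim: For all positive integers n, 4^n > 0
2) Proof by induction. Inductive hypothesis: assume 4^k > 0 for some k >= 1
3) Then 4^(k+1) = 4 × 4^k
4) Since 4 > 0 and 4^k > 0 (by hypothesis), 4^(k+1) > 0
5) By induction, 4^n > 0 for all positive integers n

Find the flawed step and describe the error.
Step 5: By induction, 4^n > 0 for all positive integers n

Step 5 concludes the proof by induction, but no base case was ever established. A valid induction proof requires: (1) a base case proving 4^1 > 0, and (2) an inductive step showing IF 4^k > 0 THEN 4^(k+1) > 0. Steps 2-4 correctly establish the inductive step, but without the base case the conclusion in step 5 does not follow.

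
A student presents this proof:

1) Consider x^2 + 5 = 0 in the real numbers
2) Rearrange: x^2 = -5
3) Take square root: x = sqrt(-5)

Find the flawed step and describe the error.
Step 3: Take square root: x = sqrt(-5)

Step 3 takes the square root of -5, which is negative. In the real number system, the square root of a negative number is undefined. The equation x^2 + 5 = 0 has no real solutions. Square roots of negative numbers only exist in the complex numbers.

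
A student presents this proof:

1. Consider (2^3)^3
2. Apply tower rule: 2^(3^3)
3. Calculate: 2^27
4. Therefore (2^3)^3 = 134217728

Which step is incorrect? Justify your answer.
Step 2: Apply tower rule: 2^(3^3)

Step 2 incorrectly states that (a^b)^c = a^(b^c). The correct rule is (a^b)^c = a^(b×c). The actual value is (2^3)^3 = 2^9 = 512, not 2^27 = 134217728.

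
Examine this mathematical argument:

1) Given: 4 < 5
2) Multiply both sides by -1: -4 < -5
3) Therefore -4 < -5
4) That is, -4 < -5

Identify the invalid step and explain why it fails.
Step 2: Multiply both sides by -1: -4 < -5

Step 2 multiplies both sides by -1 but fails to reverse the inequality sign. When multiplying (or dividing) an inequality by a negative number, the direction must be reversed. Since 4 < 5, we should get -4 > -5, i.e., -4 > -5.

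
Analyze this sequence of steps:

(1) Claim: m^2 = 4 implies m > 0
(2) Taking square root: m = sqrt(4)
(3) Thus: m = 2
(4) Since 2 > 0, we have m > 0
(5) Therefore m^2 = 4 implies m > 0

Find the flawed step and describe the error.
Step 2: Taking square root: m = sqrt(4)

Step 2 takes the square root and assumes the positive root only. The equation m^2 = 4 actually has two solutions: m = 2 and m = -2. The proof silently assumes m > 0 without justification, then uses this assumption to conclude m > 0, which is circular. The counterexample m = -2 shows the claim is false.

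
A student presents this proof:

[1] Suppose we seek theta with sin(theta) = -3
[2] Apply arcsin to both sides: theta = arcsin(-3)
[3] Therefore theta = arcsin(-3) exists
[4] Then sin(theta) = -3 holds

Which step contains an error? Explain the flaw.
Step 2: Apply arcsin to both sides: theta = arcsin(-3)

Step 2 applies arcsin to -3. However, arcsin(x) is only defined for x in [-1, 1] because sin(theta) can only produce values in that range. Since |-3| > 1, arcsin(-3) is undefined. There is no angle whose sine equals -3.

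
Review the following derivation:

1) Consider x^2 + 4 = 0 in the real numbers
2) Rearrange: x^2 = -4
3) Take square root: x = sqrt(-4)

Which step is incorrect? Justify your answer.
Step 3: Take square root: x = sqrt(-4)

Step 3 takes the square root of -4, which is negative. In the real number system, the square root of a negative number is undefined. The equation x^2 + 4 = 0 has no real solutions. Square roots of negative numbers only exist in the complex numbers.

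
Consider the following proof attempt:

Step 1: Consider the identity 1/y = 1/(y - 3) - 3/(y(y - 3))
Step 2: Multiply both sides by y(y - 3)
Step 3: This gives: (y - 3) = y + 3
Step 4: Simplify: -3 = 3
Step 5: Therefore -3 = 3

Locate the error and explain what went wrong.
Step 3: This gives: (y - 3) = y + 3

Step 3 makes a sign error when clearing denominators. Multiplying -3/(y(y - 3)) by y(y - 3) gives -3, not +3. The correct result is (y - 3) = y - 3, which is trivially true, not (y - 3) = y + 3. (Step 1 is a valid identity: 1/(y - 3) - 3/(y(y - 3)) = (y - 3)/(y(y - 3)) = 1/y.)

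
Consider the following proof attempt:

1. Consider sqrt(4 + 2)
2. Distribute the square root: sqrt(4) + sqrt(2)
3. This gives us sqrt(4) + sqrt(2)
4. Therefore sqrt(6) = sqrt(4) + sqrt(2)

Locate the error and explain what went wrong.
Step 2: Distribute the square root: sqrt(4) + sqrt(2)

Step 2 incorrectly 'distributes' the square root over addition. The square root function does not distribute: sqrt(a + b) ≠ sqrt(a) + sqrt(b). In fact, sqrt(4 + 2) = sqrt(6) ≈ 2.4495, while sqrt(4) + sqrt(2) ≈ 3.4142.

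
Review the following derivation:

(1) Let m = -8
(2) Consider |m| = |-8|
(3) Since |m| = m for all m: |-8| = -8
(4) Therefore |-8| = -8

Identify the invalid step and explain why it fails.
Step 3: Since |m| = m for all m: |-8| = -8

Step 3 incorrectly states that |m| = m for all m. The correct definition is |m| = m when m >= 0, and |m| = -m when m < 0. Since -8 < 0, we have |-8| = -(-8) = 8, not -8.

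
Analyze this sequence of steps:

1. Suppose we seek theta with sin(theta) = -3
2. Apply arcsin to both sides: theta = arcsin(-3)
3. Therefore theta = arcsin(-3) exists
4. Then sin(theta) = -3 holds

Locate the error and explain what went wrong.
Step 2: Apply arcsin to both sides: theta = arcsin(-3)

Step 2 applies arcsin to -3. However, arcsin(x) is only defined for x in [-1, 1] because sin(theta) can only produce values in that range. Since |-3| > 1, arcsin(-3) is undefined. There is no angle whose sine equals -3.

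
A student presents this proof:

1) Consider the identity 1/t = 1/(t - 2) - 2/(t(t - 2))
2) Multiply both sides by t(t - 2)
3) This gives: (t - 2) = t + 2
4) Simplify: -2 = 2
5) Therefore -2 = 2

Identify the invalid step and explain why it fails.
Step 3: This gives: (t - 2) = t + 2

Step 3 makes a sign error when clearing denominators. Multiplying -2/(t(t - 2)) by t(t - 2) gives -2, not +2. The correct result is (t - 2) = t - 2, which is trivially true, not (t - 2) = t + 2. (Step 1 is a valid identity: 1/(t - 2) - 2/(t(t - 2)) = (t - 2)/(t(t - 2)) = 1/t.)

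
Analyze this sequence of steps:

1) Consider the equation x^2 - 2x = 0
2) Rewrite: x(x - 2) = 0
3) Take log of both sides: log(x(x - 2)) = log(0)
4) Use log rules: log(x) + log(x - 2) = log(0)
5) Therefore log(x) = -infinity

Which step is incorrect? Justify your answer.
Step 3: Take log of both sides: log(x(x - 2)) = log(0)

Step 3 takes the logarithm of both sides, resulting in log(0) on the right side. The logarithm is only defined for positive numbers; log(0) is undefined (approaches negative infinity). This operation is invalid.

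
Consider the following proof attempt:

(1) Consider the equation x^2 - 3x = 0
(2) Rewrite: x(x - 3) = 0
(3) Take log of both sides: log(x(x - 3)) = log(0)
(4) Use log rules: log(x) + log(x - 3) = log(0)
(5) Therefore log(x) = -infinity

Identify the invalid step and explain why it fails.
Step 3: Take log of both sides: log(x(x - 3)) = log(0)

Step 3 takes the logarithm of both sides, resulting in log(0) on the right side. The logarithm is only defined for positive numbers; log(0) is undefined (approaches negative infinity). This operation is invalid.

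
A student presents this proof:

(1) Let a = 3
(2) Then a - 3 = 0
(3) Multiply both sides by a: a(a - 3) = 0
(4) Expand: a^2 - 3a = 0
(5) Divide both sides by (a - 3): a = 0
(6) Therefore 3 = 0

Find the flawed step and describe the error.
Step 5: Divide both sides by (a - 3): a = 0

Step 5 divides both sides by (a - 3). However, since a = 3, we have (a - 3) = 0. Division by zero is undefined, making this step invalid.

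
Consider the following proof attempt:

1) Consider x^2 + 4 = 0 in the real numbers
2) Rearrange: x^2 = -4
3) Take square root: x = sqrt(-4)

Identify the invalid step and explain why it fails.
Step 3: Take square root: x = sqrt(-4)

Step 3 takes the square root of -4, which is negative. In the real number system, the square root of a negative number is undefined. The equation x^2 + 4 = 0 has no real solutions. Square roots of negative numbers only exist in the complex numbers.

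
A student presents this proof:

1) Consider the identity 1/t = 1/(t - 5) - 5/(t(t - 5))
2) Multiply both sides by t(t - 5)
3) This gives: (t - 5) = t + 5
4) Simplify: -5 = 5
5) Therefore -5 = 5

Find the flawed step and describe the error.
Step 3: This gives: (t - 5) = t + 5

Step 3 makes a sign error when clearing denominators. Multiplying -5/(t(t - 5)) by t(t - 5) gives -5, not +5. The correct result is (t - 5) = t - 5, which is trivially true, not (t - 5) = t + 5. (Step 1 is a valid identity: 1/(t - 5) - 5/(t(t - 5)) = (t - 5)/(t(t - 5)) = 1/t.)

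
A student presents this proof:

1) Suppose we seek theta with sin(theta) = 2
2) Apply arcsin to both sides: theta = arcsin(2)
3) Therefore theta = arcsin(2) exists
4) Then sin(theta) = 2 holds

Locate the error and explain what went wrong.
Step 2: Apply arcsin to both sides: theta = arcsin(2)

Step 2 applies arcsin to 2. However, arcsin(x) is only defined for x in [-1, 1] because sin(theta) can only produce values in that range. Since |2| > 1, arcsin(2) is undefined. There is no angle whose sine equals 2.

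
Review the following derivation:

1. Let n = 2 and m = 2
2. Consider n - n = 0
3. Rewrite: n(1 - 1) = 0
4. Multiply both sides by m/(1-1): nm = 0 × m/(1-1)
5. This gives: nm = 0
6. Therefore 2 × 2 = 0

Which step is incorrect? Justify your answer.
Step 4: Multiply both sides by m/(1-1): nm = 0 × m/(1-1)

Step 4 multiplies both sides by m/(1-1). However, 1-1 = 0, so this is multiplication by m/0, which is undefined. We cannot multiply by an undefined expression.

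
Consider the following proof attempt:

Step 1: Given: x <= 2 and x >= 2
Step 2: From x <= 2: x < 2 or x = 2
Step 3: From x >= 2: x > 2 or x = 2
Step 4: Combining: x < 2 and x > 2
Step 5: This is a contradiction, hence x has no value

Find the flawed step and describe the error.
Step 4: Combining: x < 2 and x > 2

Step 4 incorrectly combines the conditions. From x <= 2 and x >= 2, the intersection is x = 2. The error treats the 'or' cases as 'and' requirements. The correct conclusion is that x = 2 is the unique solution, not that no solution exists.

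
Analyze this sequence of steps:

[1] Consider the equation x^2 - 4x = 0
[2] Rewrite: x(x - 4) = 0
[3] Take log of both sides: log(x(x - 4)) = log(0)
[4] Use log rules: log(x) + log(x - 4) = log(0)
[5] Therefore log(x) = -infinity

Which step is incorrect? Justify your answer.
Step 3: Take log of both sides: log(x(x - 4)) = log(0)

Step 3 takes the logarithm of both sides, resulting in log(0) on the right side. The logarithm is only defined for positive numbers; log(0) is undefined (approaches negative infinity). This operation is invalid.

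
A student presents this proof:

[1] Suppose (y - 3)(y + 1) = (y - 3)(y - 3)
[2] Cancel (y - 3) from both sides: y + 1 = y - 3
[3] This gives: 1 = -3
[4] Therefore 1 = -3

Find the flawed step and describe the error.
Step 2: Cancel (y - 3) from both sides: y + 1 = y - 3

Step 2 cancels (y - 3) from both sides. This is only valid if (y - 3) ≠ 0, i.e., y ≠ 3. When y = 3, both sides equal zero regardless of the other factors. The correct approach requires considering y = 3 as a separate case.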